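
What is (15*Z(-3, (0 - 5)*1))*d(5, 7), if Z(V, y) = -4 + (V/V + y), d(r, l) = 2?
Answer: -240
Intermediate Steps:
Z(V, y) = -3 + y (Z(V, y) = -4 + (1 + y) = -3 + y)
(15*Z(-3, (0 - 5)*1))*d(5, 7) = (15*(-3 + (0 - 5)*1))*2 = (15*(-3 - 5*1))*2 = (15*(-3 - 5))*2 = (15*(-8))*2 = -120*2 = -240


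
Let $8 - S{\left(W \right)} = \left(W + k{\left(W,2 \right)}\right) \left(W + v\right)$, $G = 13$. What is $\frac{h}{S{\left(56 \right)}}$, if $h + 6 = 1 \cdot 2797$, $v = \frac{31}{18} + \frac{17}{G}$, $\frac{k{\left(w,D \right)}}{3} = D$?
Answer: $- \frac{326547}{427267} \approx -0.76427$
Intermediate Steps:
$k{\left(w,D \right)} = 3 D$
$v = \frac{709}{234}$ ($v = \frac{31}{18} + \frac{17}{13} = \frac{709}{234} \approx 3.0299$)
$h = 2791$ ($h = -6 + 1 \cdot 2797 = -6 + 2797 = 2791$)
$S{\left(W \right)} = 8 - \left(6 + W\right) \left(\frac{709}{234} + W\right)$ ($S{\left(W \right)} = 8 - \left(W + 3 \cdot 2\right) \left(W + \frac{709}{234}\right) = 8 - \left(W + 6\right) \left(\frac{709}{234} + W\right) = 8 - \left(6 + W\right) \left(\frac{709}{234} + W\right)$)
$\frac{h}{S{\left(56 \right)}} = \frac{2791}{- \frac{397}{39} - 56^{2} - \frac{59164}{117}} = \frac{2791}{- \frac{397}{39} - 3136 - \frac{59164}{117}} = \frac{2791}{- \frac{427267}{117}} = 2791 \left(- \frac{117}{427267}\right) = - \frac{326547}{427267}$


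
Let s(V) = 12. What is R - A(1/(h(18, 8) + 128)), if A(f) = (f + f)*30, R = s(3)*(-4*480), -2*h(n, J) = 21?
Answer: -1082904/47 ≈ -23041.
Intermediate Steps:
h(n, J) = -21/2 (h(n, J) = -½*21 = -21/2)
R = -23040 (R = 12*(-4*480) = 12*(-1920) = -23040)
A(f) = 60*f (A(f) = (2*f)*30 = 60*f)
R - A(1/(h(18, 8) + 128)) = -23040 - 60/(-21/2 + 128) = -23040 - 60/235/2 = -23040 - 60*2/235 = -23040 - 1*24/47 = -23040 - 24/47 = -1082904/47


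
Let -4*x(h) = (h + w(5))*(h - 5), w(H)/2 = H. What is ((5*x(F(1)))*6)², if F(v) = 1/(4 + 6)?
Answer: 220433409/1600 ≈ 1.3777e+5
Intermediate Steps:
w(H) = 2*H
F(v) = ⅒ (F(v) = 1/10 = ⅒)
x(h) = -(-5 + h)*(10 + h)/4 (x(h) = -(h + 2*5)*(h - 5)/4 = -(h + 10)*(-5 + h)/4 = -(10 + h)*(-5 + h)/4 = -(-5 + h)*(10 + h)/4)
((5*x(F(1)))*6)² = ((5*(25/2 - 5/4*⅒ - (⅒)²/4))*6)² = ((5*(25/2 - ⅛ - ¼*1/100))*6)² = ((5*(25/2 - ⅛ - 1/400))*6)² = ((5*(4949/400))*6)² = ((4949/80)*6)² = (14847/40)² = 220433409/1600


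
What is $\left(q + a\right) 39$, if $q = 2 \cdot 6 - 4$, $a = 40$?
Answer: $1872$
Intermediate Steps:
$q = 8$ ($q = 12 - 4 = 8$)
$\left(q + a\right) 39 = \left(8 + 40\right) 39 = 48 \cdot 39 = 1872$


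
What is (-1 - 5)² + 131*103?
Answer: 13529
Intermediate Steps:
(-1 - 5)² + 131*103 = (-6)² + 13493 = 36 + 13493 = 13529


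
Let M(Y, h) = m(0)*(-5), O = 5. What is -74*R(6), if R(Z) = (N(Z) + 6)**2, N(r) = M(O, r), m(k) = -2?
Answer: -18944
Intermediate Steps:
M(Y, h) = 10 (M(Y, h) = -2*(-5) = 10)
N(r) = 10
R(Z) = 256 (R(Z) = (10 + 6)**2 = 16**2 = 256)
-74*R(6) = -74*256 = -18944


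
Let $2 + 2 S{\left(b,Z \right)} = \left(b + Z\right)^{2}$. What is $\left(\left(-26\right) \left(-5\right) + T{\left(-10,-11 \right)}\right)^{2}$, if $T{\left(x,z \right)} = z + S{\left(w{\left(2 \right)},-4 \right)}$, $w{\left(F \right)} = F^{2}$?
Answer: $13924$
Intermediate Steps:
$S{\left(b,Z \right)} = -1 + \frac{\left(Z + b\right)^{2}}{2}$ ($S{\left(b,Z \right)} = -1 + \frac{\left(b + Z\right)^{2}}{2} = -1 + \frac{\left(Z + b\right)^{2}}{2}$)
$T{\left(x,z \right)} = -1 + z$ ($T{\left(x,z \right)} = z - \left(1 - \frac{\left(-4 + 2^{2}\right)^{2}}{2}\right) = z - \left(1 - \frac{\left(-4 + 4\right)^{2}}{2}\right) = z - \left(1 - \frac{0^{2}}{2}\right) = z + \left(-1 + \frac{1}{2} \cdot 0\right) = z + \left(-1 + 0\right) = z - 1 = -1 + z$)
$\left(\left(-26\right) \left(-5\right) + T{\left(-10,-11 \right)}\right)^{2} = \left(\left(-26\right) \left(-5\right) - 12\right)^{2} = \left(130 - 12\right)^{2} = 118^{2} = 13924$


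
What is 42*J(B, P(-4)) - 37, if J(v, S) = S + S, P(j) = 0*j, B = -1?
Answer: -37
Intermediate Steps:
P(j) = 0
J(v, S) = 2*S
42*J(B, P(-4)) - 37 = 42*(2*0) - 37 = 42*0 - 37 = 0 - 37 = -37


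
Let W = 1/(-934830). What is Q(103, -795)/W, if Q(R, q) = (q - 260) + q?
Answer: 1729435500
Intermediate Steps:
W = -1/934830 ≈ -1.0697e-6
Q(R, q) = -260 + 2*q (Q(R, q) = (-260 + q) + q = -260 + 2*q)
Q(103, -795)/W = (-260 + 2*(-795))/(-1/934830) = (-260 - 1590)*(-934830) = -1850*(-934830) = 1729435500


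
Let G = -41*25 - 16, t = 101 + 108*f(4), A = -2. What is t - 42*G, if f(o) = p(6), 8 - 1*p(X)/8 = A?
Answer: 52463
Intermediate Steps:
p(X) = 80 (p(X) = 64 - 8*(-2) = 64 + 16 = 80)
f(o) = 80
t = 8741 (t = 101 + 108*80 = 101 + 8640 = 8741)
G = -1041 (G = -1025 - 16 = -1041)
t - 42*G = 8741 - 42*(-1041) = 8741 - 1*(-43722) = 8741 + 43722 = 52463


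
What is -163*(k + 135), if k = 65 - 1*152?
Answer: -7824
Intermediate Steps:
k = -87 (k = 65 - 152 = -87)
-163*(k + 135) = -163*(-87 + 135) = -163*48 = -7824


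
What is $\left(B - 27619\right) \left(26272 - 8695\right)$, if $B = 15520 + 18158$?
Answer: $106499043$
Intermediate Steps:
$B = 33678$
$\left(B - 27619\right) \left(26272 - 8695\right) = \left(33678 - 27619\right) \left(26272 - 8695\right) = 6059 \cdot 17577 = 106499043$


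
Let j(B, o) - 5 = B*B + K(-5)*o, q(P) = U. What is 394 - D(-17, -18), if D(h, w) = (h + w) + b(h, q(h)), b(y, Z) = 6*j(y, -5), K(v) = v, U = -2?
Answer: -1485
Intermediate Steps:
q(P) = -2
j(B, o) = 5 + B**2 - 5*o (j(B, o) = 5 + (B*B - 5*o) = 5 + (B**2 - 5*o) = 5 + B**2 - 5*o)
b(y, Z) = 180 + 6*y**2 (b(y, Z) = 6*(5 + y**2 - 5*(-5)) = 6*(5 + y**2 + 25) = 6*(30 + y**2) = 180 + 6*y**2)
D(h, w) = 180 + h + w + 6*h**2 (D(h, w) = (h + w) + (180 + 6*h**2) = 180 + h + w + 6*h**2)
394 - D(-17, -18) = 394 - (180 - 17 - 18 + 6*(-17)**2) = 394 - (180 - 17 - 18 + 6*289) = 394 - (180 - 17 - 18 + 1734) = 394 - 1*1879 = 394 - 1879 = -1485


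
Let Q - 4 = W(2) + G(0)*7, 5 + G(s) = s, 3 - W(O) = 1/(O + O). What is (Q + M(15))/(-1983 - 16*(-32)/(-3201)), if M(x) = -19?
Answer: 604989/25392380 ≈ 0.023826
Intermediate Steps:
W(O) = 3 - 1/(2*O) (W(O) = 3 - 1/(O + O) = 3 - 1/(2*O))
G(s) = -5 + s
Q = -113/4 (Q = 4 + ((3 - ½/2) + (-5 + 0)*7) = 4 + ((3 - ½*½) - 5*7) = 4 + ((3 - ¼) - 35) = 4 + (11/4 - 35) = 4 - 129/4 = -113/4 ≈ -28.250)
(Q + M(15))/(-1983 - 16*(-32)/(-3201)) = (-113/4 - 19)/(-1983 - 16*(-32)/(-3201)) = -189/(4*(-1983 + 512*(-1/3201))) = -189/(4*(-1983 - 512/3201)) = -189/(4*(-6348095/3201)) = -189/4*(-3201/6348095) = 604989/25392380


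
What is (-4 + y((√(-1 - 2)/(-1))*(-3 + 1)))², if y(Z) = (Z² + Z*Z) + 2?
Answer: 676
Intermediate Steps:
y(Z) = 2 + 2*Z² (y(Z) = (Z² + Z²) + 2 = 2*Z² + 2 = 2 + 2*Z²)
(-4 + y((√(-1 - 2)/(-1))*(-3 + 1)))² = (-4 + (2 + 2*((√(-1 - 2)/(-1))*(-3 + 1))²))² = (-4 + (2 + 2*((√(-3)*(-1))*(-2))²))² = (-4 + (2 + 2*(((I*√3)*(-1))*(-2))²))² = (-4 + (2 + 2*(-I*√3*(-2))²))² = (-4 + (2 + 2*(2*I*√3)²))² = (-4 + (2 + 2*(-12)))² = (-4 + (2 - 24))² = (-4 - 22)² = (-26)² = 676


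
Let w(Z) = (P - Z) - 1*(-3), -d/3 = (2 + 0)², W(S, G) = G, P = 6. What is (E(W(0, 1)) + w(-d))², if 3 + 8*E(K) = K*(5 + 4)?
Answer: 81/16 ≈ 5.0625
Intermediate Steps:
d = -12 (d = -3*(2 + 0)² = -3*2² = -3*4 = -12)
E(K) = -3/8 + 9*K/8 (E(K) = -3/8 + (K*(5 + 4))/8 = -3/8 + (K*9)/8 = -3/8 + (9*K)/8 = -3/8 + 9*K/8)
w(Z) = 9 - Z (w(Z) = (6 - Z) - 1*(-3) = (6 - Z) + 3 = 9 - Z)
(E(W(0, 1)) + w(-d))² = ((-3/8 + (9/8)*1) + (9 - (-1)*(-12)))² = ((-3/8 + 9/8) + (9 - 1*12))² = (¾ + (9 - 12))² = (¾ - 3)² = (-9/4)² = 81/16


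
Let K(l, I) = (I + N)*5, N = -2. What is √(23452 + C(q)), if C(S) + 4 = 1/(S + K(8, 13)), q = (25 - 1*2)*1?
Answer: √142657710/78 ≈ 153.13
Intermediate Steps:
K(l, I) = -10 + 5*I (K(l, I) = (I - 2)*5 = (-2 + I)*5 = -10 + 5*I)
q = 23 (q = (25 - 2)*1 = 23*1 = 23)
C(S) = -4 + 1/(55 + S) (C(S) = -4 + 1/(S + (-10 + 5*13)) = -4 + 1/(S + (-10 + 65)) = -4 + 1/(S + 55) = -4 + 1/(55 + S))
√(23452 + C(q)) = √(23452 + (-219 - 4*23)/(55 + 23)) = √(23452 + (-219 - 92)/78) = √(23452 + (1/78)*(-311)) = √(23452 - 311/78) = √(1828945/78) = √142657710/78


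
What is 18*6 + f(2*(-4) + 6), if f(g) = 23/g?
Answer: 193/2 ≈ 96.500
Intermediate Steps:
18*6 + f(2*(-4) + 6) = 18*6 + 23/(2*(-4) + 6) = 108 + 23/(-8 + 6) = 108 + 23/(-2) = 108 + 23*(-½) = 108 - 23/2 = 193/2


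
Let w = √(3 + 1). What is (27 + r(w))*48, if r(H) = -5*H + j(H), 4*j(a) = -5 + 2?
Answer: 780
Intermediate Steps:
j(a) = -¾ (j(a) = (-5 + 2)/4 = (¼)*(-3) = -¾)
w = 2 (w = √4 = 2)
r(H) = -¾ - 5*H (r(H) = -5*H - ¾ = -¾ - 5*H)
(27 + r(w))*48 = (27 + (-¾ - 5*2))*48 = (27 + (-¾ - 10))*48 = (27 - 43/4)*48 = (65/4)*48 = 780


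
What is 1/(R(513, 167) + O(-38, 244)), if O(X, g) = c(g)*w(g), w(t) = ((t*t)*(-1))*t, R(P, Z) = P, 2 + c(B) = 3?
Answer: -1/14526271 ≈ -6.8841e-8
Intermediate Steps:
c(B) = 1 (c(B) = -2 + 3 = 1)
w(t) = -t³ (w(t) = (t²*(-1))*t = (-t²)*t = -t³)
O(X, g) = -g³ (O(X, g) = 1*(-g³) = -g³)
1/(R(513, 167) + O(-38, 244)) = 1/(513 - 1*244³) = 1/(513 - 1*14526784) = 1/(513 - 14526784) = 1/(-14526271) = -1/14526271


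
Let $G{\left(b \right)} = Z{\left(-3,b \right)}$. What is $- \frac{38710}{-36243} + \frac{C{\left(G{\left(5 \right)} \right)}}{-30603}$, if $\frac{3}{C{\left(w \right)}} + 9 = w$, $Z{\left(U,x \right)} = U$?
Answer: $\frac{1579534921}{1478859372} \approx 1.0681$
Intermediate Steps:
$G{\left(b \right)} = -3$
$C{\left(w \right)} = \frac{3}{-9 + w}$
$- \frac{38710}{-36243} + \frac{C{\left(G{\left(5 \right)} \right)}}{-30603} = - \frac{38710}{-36243} + \frac{3 \frac{1}{-9 - 3}}{-30603} = \left(-38710\right) \left(- \frac{1}{36243}\right) + \frac{3}{-12} \left(- \frac{1}{30603}\right) = \frac{38710}{36243} + 3 \left(- \frac{1}{12}\right) \left(- \frac{1}{30603}\right) = \frac{38710}{36243} - - \frac{1}{122412} = \frac{38710}{36243} + \frac{1}{122412} = \frac{1579534921}{1478859372}$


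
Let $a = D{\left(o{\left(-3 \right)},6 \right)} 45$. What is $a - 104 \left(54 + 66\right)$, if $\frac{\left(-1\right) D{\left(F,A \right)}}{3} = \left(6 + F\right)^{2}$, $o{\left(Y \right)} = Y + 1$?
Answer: $-14640$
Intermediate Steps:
$o{\left(Y \right)} = 1 + Y$
$D{\left(F,A \right)} = - 3 \left(6 + F\right)^{2}$
$a = -2160$ ($a = - 3 \left(6 + \left(1 - 3\right)\right)^{2} \cdot 45 = - 3 \left(6 - 2\right)^{2} \cdot 45 = - 3 \cdot 4^{2} \cdot 45 = \left(-3\right) 16 \cdot 45 = \left(-48\right) 45 = -2160$)
$a - 104 \left(54 + 66\right) = -2160 - 104 \left(54 + 66\right) = -2160 - 12480 = -14640$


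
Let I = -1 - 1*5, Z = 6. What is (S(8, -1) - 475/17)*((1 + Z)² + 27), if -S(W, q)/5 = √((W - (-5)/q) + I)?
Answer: -36100/17 - 380*I*√3 ≈ -2123.5 - 658.18*I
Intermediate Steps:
I = -6 (I = -1 - 5 = -6)
S(W, q) = -5*√(-6 + W + 5/q) (S(W, q) = -5*√((W - (-5)/q) - 6) = -5*√((W + 5/q) - 6) = -5*√(-6 + W + 5/q))
(S(8, -1) - 475/17)*((1 + Z)² + 27) = (-5*√(-6 + 8 + 5/(-1)) - 475/17)*((1 + 6)² + 27) = (-5*√(-6 + 8 + 5*(-1)) - 475*1/17)*(7² + 27) = (-5*√(-6 + 8 - 5) - 475/17)*(49 + 27) = (-5*I*√3 - 475/17)*76 = (-475/17 - 5*I*√3)*76 = -36100/17 - 380*I*√3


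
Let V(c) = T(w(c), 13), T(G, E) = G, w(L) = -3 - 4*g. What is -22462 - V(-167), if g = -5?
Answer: -22479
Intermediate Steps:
w(L) = 17 (w(L) = -3 - 4*(-5) = -3 + 20 = 17)
V(c) = 17
-22462 - V(-167) = -22462 - 1*17 = -22462 - 17 = -22479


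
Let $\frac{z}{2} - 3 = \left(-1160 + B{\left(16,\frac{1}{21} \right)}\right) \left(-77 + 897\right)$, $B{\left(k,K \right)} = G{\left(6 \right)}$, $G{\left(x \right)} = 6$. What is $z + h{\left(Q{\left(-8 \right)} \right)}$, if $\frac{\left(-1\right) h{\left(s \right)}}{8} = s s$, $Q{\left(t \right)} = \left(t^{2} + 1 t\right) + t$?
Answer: $-1910986$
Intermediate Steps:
$Q{\left(t \right)} = t^{2} + 2 t$ ($Q{\left(t \right)} = \left(t^{2} + t\right) + t = \left(t + t^{2}\right) + t = t^{2} + 2 t$)
$B{\left(k,K \right)} = 6$
$h{\left(s \right)} = - 8 s^{2}$ ($h{\left(s \right)} = - 8 s s = - 8 s^{2}$)
$z = -1892554$ ($z = 6 + 2 \left(-1160 + 6\right) \left(-77 + 897\right) = 6 + 2 \left(\left(-1154\right) 820\right) = 6 + 2 \left(-946280\right) = 6 - 1892560 = -1892554$)
$z + h{\left(Q{\left(-8 \right)} \right)} = -1892554 - 8 \left(- 8 \left(2 - 8\right)\right)^{2} = -1892554 - 8 \left(\left(-8\right) \left(-6\right)\right)^{2} = -1892554 - 8 \cdot 48^{2} = -1892554 - 18432 = -1910986$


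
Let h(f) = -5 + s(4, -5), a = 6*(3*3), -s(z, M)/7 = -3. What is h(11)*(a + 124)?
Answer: 2848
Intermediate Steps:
s(z, M) = 21 (s(z, M) = -7*(-3) = 21)
a = 54 (a = 6*9 = 54)
h(f) = 16 (h(f) = -5 + 21 = 16)
h(11)*(a + 124) = 16*(54 + 124) = 16*178 = 2848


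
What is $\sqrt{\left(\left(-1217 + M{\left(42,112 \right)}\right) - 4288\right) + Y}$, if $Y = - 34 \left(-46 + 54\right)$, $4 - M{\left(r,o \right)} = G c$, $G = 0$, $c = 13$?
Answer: $i \sqrt{5773} \approx 75.98 i$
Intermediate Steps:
$M{\left(r,o \right)} = 4$ ($M{\left(r,o \right)} = 4 - 0 \cdot 13 = 4 - 0 = 4 + 0 = 4$)
$Y = -272$ ($Y = \left(-34\right) 8 = -272$)
$\sqrt{\left(\left(-1217 + M{\left(42,112 \right)}\right) - 4288\right) + Y} = \sqrt{\left(\left(-1217 + 4\right) - 4288\right) - 272} = \sqrt{\left(-1213 - 4288\right) - 272} = \sqrt{-5501 - 272} = \sqrt{-5773} = i \sqrt{5773}$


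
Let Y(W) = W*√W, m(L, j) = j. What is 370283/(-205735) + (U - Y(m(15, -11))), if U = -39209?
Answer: -8067033898/205735 + 11*I*√11 ≈ -39211.0 + 36.483*I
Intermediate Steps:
Y(W) = W^(3/2)
370283/(-205735) + (U - Y(m(15, -11))) = 370283/(-205735) + (-39209 - (-11)^(3/2)) = 370283*(-1/205735) + (-39209 - (-11)*I*√11) = -370283/205735 + (-39209 + 11*I*√11) = -8067033898/205735 + 11*I*√11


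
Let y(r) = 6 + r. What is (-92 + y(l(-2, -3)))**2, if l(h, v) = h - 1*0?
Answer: 7744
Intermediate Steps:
l(h, v) = h (l(h, v) = h + 0 = h)
(-92 + y(l(-2, -3)))**2 = (-92 + (6 - 2))**2 = (-92 + 4)**2 = (-88)**2 = 7744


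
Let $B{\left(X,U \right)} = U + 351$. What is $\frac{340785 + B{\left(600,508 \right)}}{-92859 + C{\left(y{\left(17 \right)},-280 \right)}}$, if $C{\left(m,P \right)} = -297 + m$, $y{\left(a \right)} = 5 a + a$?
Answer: $- \frac{170822}{46527} \approx -3.6715$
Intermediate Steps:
$B{\left(X,U \right)} = 351 + U$
$y{\left(a \right)} = 6 a$
$\frac{340785 + B{\left(600,508 \right)}}{-92859 + C{\left(y{\left(17 \right)},-280 \right)}} = \frac{340785 + \left(351 + 508\right)}{-92859 + \left(-297 + 6 \cdot 17\right)} = \frac{340785 + 859}{-92859 + \left(-297 + 102\right)} = \frac{341644}{-92859 - 195} = \frac{341644}{-93054} = 341644 \left(- \frac{1}{93054}\right) = - \frac{170822}{46527}$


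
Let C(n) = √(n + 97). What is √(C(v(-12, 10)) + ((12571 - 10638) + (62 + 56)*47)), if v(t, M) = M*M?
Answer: √(7479 + √197) ≈ 86.562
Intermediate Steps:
v(t, M) = M²
C(n) = √(97 + n)
√(C(v(-12, 10)) + ((12571 - 10638) + (62 + 56)*47)) = √(√(97 + 10²) + ((12571 - 10638) + (62 + 56)*47)) = √(√(97 + 100) + (1933 + 118*47)) = √(√197 + (1933 + 5546)) = √(√197 + 7479) = √(7479 + √197)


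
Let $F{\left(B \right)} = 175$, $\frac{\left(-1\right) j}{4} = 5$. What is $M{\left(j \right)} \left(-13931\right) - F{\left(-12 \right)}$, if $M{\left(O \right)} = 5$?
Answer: $-69830$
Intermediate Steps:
$j = -20$ ($j = \left(-4\right) 5 = -20$)
$M{\left(j \right)} \left(-13931\right) - F{\left(-12 \right)} = 5 \left(-13931\right) - 175 = -69655 - 175 = -69830$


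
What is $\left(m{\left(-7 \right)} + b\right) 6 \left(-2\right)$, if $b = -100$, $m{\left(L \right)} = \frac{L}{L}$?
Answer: $1188$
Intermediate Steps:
$m{\left(L \right)} = 1$
$\left(m{\left(-7 \right)} + b\right) 6 \left(-2\right) = \left(1 - 100\right) 6 \left(-2\right) = \left(-99\right) \left(-12\right) = 1188$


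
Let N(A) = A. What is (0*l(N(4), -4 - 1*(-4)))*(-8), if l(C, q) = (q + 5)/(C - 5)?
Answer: 0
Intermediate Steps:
l(C, q) = (5 + q)/(-5 + C)
(0*l(N(4), -4 - 1*(-4)))*(-8) = (0*((5 + (-4 - 1*(-4)))/(-5 + 4)))*(-8) = (0*((5 + (-4 + 4))/(-1)))*(-8) = (0*(-(5 + 0)))*(-8) = (0*(-1*5))*(-8) = (0*(-5))*(-8) = 0*(-8) = 0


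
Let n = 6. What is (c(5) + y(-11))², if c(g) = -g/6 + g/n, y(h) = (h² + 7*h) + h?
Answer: 1089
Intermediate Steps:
y(h) = h² + 8*h
c(g) = 0 (c(g) = -g/6 + g/6 = 0)
(c(5) + y(-11))² = (0 - 11*(8 - 11))² = (0 - 11*(-3))² = (0 + 33)² = 33² = 1089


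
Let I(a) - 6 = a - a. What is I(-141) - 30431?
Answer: -30425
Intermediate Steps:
I(a) = 6 (I(a) = 6 + (a - a) = 6 + 0 = 6)
I(-141) - 30431 = 6 - 30431 = -30425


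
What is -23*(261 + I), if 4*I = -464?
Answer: -3335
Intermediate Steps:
I = -116 (I = (¼)*(-464) = -116)
-23*(261 + I) = -23*(261 - 116) = -23*145 = -3335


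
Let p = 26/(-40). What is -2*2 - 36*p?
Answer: 97/5 ≈ 19.400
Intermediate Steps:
p = -13/20 (p = 26*(-1/40) = -13/20 ≈ -0.65000)
-2*2 - 36*p = -2*2 - 36*(-13/20) = -4 + 117/5 = 97/5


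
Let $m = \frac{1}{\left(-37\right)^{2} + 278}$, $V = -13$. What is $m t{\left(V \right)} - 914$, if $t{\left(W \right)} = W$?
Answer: $- \frac{1505371}{1647} \approx -914.01$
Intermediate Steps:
$m = \frac{1}{1647}$ ($m = \frac{1}{1369 + 278} = \frac{1}{1647} \approx 0.00060716$)
$m t{\left(V \right)} - 914 = \frac{1}{1647} \left(-13\right) - 914 = - \frac{13}{1647} - 914 = - \frac{1505371}{1647}$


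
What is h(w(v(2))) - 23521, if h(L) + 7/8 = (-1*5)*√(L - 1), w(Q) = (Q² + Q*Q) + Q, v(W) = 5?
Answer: -188175/8 - 15*√6 ≈ -23559.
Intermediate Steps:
w(Q) = Q + 2*Q² (w(Q) = (Q² + Q²) + Q = 2*Q² + Q = Q + 2*Q²)
h(L) = -7/8 - 5*√(-1 + L) (h(L) = -7/8 + (-1*5)*√(L - 1) = -7/8 - 5*√(-1 + L))
h(w(v(2))) - 23521 = (-7/8 - 5*√(-1 + 5*(1 + 2*5))) - 23521 = (-7/8 - 5*√(-1 + 5*(1 + 10))) - 23521 = (-7/8 - 5*√(-1 + 5*11)) - 23521 = (-7/8 - 5*√(-1 + 55)) - 23521 = (-7/8 - 15*√6) - 23521 = -188175/8 - 15*√6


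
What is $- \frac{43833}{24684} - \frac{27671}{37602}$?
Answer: $- \frac{388539905}{154694628} \approx -2.5117$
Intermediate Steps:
$- \frac{43833}{24684} - \frac{27671}{37602} = \left(-43833\right) \frac{1}{24684} - \frac{27671}{37602} = - \frac{14611}{8228} - \frac{27671}{37602} = - \frac{388539905}{154694628}$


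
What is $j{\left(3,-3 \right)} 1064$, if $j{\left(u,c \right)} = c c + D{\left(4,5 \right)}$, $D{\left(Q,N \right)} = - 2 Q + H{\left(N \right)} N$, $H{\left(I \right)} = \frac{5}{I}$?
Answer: $6384$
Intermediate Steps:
$D{\left(Q,N \right)} = 5 - 2 Q$ ($D{\left(Q,N \right)} = - 2 Q + \frac{5}{N} N = - 2 Q + 5 = 5 - 2 Q$)
$j{\left(u,c \right)} = -3 + c^{2}$ ($j{\left(u,c \right)} = c c + \left(5 - 8\right) = c^{2} + \left(5 - 8\right) = c^{2} - 3 = -3 + c^{2}$)
$j{\left(3,-3 \right)} 1064 = \left(-3 + \left(-3\right)^{2}\right) 1064 = \left(-3 + 9\right) 1064 = 6 \cdot 1064 = 6384$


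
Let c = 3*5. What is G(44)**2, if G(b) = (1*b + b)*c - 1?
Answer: 1739761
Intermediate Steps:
c = 15
G(b) = -1 + 30*b (G(b) = (1*b + b)*15 - 1 = (b + b)*15 - 1 = (2*b)*15 - 1 = 30*b - 1 = -1 + 30*b)
G(44)**2 = (-1 + 30*44)**2 = (-1 + 1320)**2 = 1319**2 = 1739761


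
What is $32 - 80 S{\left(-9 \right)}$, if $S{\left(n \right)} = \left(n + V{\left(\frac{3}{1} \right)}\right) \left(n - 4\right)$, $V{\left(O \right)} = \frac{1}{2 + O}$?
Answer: $-9120$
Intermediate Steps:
$S{\left(n \right)} = \left(-4 + n\right) \left(\frac{1}{5} + n\right)$ ($S{\left(n \right)} = \left(n + \frac{1}{2 + \frac{3}{1}}\right) \left(n - 4\right) = \left(n + \frac{1}{2 + 3 \cdot 1}\right) \left(-4 + n\right) = \left(n + \frac{1}{2 + 3}\right) \left(-4 + n\right) = \left(n + \frac{1}{5}\right) \left(-4 + n\right) = \left(\frac{1}{5} + n\right) \left(-4 + n\right) = \left(-4 + n\right) \left(\frac{1}{5} + n\right)$)
$32 - 80 S{\left(-9 \right)} = 32 - 80 \left(- \frac{4}{5} + \left(-9\right)^{2} - - \frac{171}{5}\right) = 32 - 80 \left(- \frac{4}{5} + 81 + \frac{171}{5}\right) = 32 - 9152 = -9120$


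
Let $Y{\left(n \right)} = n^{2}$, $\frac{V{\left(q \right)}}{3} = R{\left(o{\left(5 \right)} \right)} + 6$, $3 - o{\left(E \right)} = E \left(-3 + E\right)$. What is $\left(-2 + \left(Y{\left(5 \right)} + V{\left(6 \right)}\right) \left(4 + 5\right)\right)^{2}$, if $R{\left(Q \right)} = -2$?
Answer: $109561$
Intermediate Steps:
$o{\left(E \right)} = 3 - E \left(-3 + E\right)$
$V{\left(q \right)} = 12$ ($V{\left(q \right)} = 3 \left(-2 + 6\right) = 3 \cdot 4 = 12$)
$\left(-2 + \left(Y{\left(5 \right)} + V{\left(6 \right)}\right) \left(4 + 5\right)\right)^{2} = \left(-2 + \left(5^{2} + 12\right) \left(4 + 5\right)\right)^{2} = \left(-2 + \left(25 + 12\right) 9\right)^{2} = \left(-2 + 37 \cdot 9\right)^{2} = \left(-2 + 333\right)^{2} = 331^{2} = 109561$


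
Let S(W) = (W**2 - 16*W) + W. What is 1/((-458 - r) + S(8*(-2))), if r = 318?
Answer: -1/280 ≈ -0.0035714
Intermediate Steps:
S(W) = W**2 - 15*W
1/((-458 - r) + S(8*(-2))) = 1/((-458 - 1*318) + (8*(-2))*(-15 + 8*(-2))) = 1/((-458 - 318) - 16*(-15 - 16)) = 1/(-776 - 16*(-31)) = 1/(-776 + 496) = 1/(-280) = -1/280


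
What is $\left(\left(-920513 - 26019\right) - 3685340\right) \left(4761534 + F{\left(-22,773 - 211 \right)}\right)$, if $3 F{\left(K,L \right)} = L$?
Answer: $- \frac{66167051147008}{3} \approx -2.2056 \cdot 10^{13}$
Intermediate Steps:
$F{\left(K,L \right)} = \frac{L}{3}$
$\left(\left(-920513 - 26019\right) - 3685340\right) \left(4761534 + F{\left(-22,773 - 211 \right)}\right) = \left(\left(-920513 - 26019\right) - 3685340\right) \left(4761534 + \frac{773 - 211}{3}\right) = \left(-946532 - 3685340\right) \left(4761534 + \frac{1}{3} \cdot 562\right) = - 4631872 \left(4761534 + \frac{562}{3}\right) = \left(-4631872\right) \frac{14285164}{3} = - \frac{66167051147008}{3}$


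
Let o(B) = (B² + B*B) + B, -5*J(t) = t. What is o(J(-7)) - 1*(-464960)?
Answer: 11624133/25 ≈ 4.6497e+5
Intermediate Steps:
J(t) = -t/5
o(B) = B + 2*B² (o(B) = (B² + B²) + B = 2*B² + B = B + 2*B²)
o(J(-7)) - 1*(-464960) = (-⅕*(-7))*(1 + 2*(-⅕*(-7))) - 1*(-464960) = 7*(1 + 2*(7/5))/5 + 464960 = 7*(1 + 14/5)/5 + 464960 = (7/5)*(19/5) + 464960 = 133/25 + 464960 = 11624133/25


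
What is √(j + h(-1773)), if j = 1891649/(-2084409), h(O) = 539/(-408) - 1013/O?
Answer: I*√149396070234090802/300244548 ≈ 1.2873*I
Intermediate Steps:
h(O) = -539/408 - 1013/O (h(O) = 539*(-1/408) - 1013/O = -539/408 - 1013/O)
j = -1891649/2084409 (j = 1891649*(-1/2084409) = -1891649/2084409 ≈ -0.90752)
√(j + h(-1773)) = √(-1891649/2084409 + (-539/408 - 1013/(-1773))) = √(-1891649/2084409 + (-539/408 - 1013*(-1/1773))) = √(-1891649/2084409 + (-539/408 + 1013/1773)) = √(-1891649/2084409 - 180781/241128) = √(-92550120389/55845485928) = I*√149396070234090802/300244548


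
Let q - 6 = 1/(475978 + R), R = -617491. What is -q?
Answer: -849077/141513 ≈ -6.0000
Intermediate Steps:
q = 849077/141513 (q = 6 + 1/(475978 - 617491) = 6 + 1/(-141513) = 6 - 1/141513 = 849077/141513 ≈ 6.0000)
-q = -1*849077/141513 = -849077/141513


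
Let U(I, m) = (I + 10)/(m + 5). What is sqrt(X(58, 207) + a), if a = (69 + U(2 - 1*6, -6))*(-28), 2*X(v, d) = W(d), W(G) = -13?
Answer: I*sqrt(7082)/2 ≈ 42.077*I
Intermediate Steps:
X(v, d) = -13/2 (X(v, d) = (1/2)*(-13) = -13/2)
U(I, m) = (10 + I)/(5 + m)
a = -1764 (a = (69 + (10 + (2 - 1*6))/(5 - 6))*(-28) = (69 + (10 + (2 - 6))/(-1))*(-28) = (69 - (10 - 4))*(-28) = (69 - 1*6)*(-28) = (69 - 6)*(-28) = 63*(-28) = -1764)
sqrt(X(58, 207) + a) = sqrt(-13/2 - 1764) = sqrt(-3541/2) = I*sqrt(7082)/2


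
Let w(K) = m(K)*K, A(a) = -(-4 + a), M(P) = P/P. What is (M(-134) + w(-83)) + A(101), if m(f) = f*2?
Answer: 13682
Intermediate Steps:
M(P) = 1
m(f) = 2*f
A(a) = 4 - a
w(K) = 2*K² (w(K) = (2*K)*K = 2*K²)
(M(-134) + w(-83)) + A(101) = (1 + 2*(-83)²) + (4 - 1*101) = (1 + 2*6889) + (4 - 101) = (1 + 13778) - 97 = 13779 - 97 = 13682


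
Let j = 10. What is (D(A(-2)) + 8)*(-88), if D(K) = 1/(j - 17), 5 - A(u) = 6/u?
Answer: -4840/7 ≈ -691.43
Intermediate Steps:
A(u) = 5 - 6/u
D(K) = -1/7 (D(K) = 1/(10 - 17) = 1/(-7) = -1/7)
(D(A(-2)) + 8)*(-88) = (-1/7 + 8)*(-88) = (55/7)*(-88) = -4840/7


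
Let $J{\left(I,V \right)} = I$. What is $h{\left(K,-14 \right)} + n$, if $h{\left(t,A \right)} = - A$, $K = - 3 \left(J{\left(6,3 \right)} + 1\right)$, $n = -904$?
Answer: $-890$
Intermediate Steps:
$K = -21$ ($K = - 3 \left(6 + 1\right) = \left(-3\right) 7 = -21$)
$h{\left(K,-14 \right)} + n = \left(-1\right) \left(-14\right) - 904 = 14 - 904 = -890$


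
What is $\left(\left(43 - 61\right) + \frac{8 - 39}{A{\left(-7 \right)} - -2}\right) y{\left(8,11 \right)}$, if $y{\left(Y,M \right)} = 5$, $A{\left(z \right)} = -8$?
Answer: $- \frac{385}{6} \approx -64.167$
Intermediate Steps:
$\left(\left(43 - 61\right) + \frac{8 - 39}{A{\left(-7 \right)} - -2}\right) y{\left(8,11 \right)} = \left(\left(43 - 61\right) + \frac{8 - 39}{-8 - -2}\right) 5 = \left(\left(43 - 61\right) - \frac{31}{-8 + \left(-18 + 20\right)}\right) 5 = \left(-18 - \frac{31}{-8 + 2}\right) 5 = \left(-18 - \frac{31}{-6}\right) 5 = \left(-18 - - \frac{31}{6}\right) 5 = \left(-18 + \frac{31}{6}\right) 5 = \left(- \frac{77}{6}\right) 5 = - \frac{385}{6}$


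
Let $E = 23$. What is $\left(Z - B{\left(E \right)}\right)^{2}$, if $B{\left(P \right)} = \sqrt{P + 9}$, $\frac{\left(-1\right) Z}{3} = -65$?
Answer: $38057 - 1560 \sqrt{2} \approx 35851.0$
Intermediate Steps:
$Z = 195$ ($Z = \left(-3\right) \left(-65\right) = 195$)
$B{\left(P \right)} = \sqrt{9 + P}$
$\left(Z - B{\left(E \right)}\right)^{2} = \left(195 - \sqrt{9 + 23}\right)^{2} = \left(195 - \sqrt{32}\right)^{2} = \left(195 - 4 \sqrt{2}\right)^{2}$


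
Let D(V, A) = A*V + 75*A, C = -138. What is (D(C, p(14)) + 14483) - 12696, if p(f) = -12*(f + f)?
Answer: 22955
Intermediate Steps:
p(f) = -24*f
D(V, A) = 75*A + A*V
(D(C, p(14)) + 14483) - 12696 = ((-24*14)*(75 - 138) + 14483) - 12696 = (-336*(-63) + 14483) - 12696 = (21168 + 14483) - 12696 = 35651 - 12696 = 22955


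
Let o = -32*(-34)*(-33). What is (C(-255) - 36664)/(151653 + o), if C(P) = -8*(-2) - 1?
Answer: -36649/115749 ≈ -0.31662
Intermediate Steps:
C(P) = 15 (C(P) = 16 - 1 = 15)
o = -35904 (o = 1088*(-33) = -35904)
(C(-255) - 36664)/(151653 + o) = (15 - 36664)/(151653 - 35904) = -36649/115749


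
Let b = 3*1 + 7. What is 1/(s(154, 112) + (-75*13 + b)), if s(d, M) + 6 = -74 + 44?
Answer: -1/1001 ≈ -0.00099900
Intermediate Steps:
s(d, M) = -36 (s(d, M) = -6 + (-74 + 44) = -6 - 30 = -36)
b = 10 (b = 3 + 7 = 10)
1/(s(154, 112) + (-75*13 + b)) = 1/(-36 + (-75*13 + 10)) = 1/(-36 + (-975 + 10)) = 1/(-36 - 965) = 1/(-1001) = -1/1001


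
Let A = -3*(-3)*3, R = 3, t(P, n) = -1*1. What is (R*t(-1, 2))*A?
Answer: -81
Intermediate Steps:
t(P, n) = -1
A = 27 (A = 9*3 = 27)
(R*t(-1, 2))*A = (3*(-1))*27 = -3*27 = -81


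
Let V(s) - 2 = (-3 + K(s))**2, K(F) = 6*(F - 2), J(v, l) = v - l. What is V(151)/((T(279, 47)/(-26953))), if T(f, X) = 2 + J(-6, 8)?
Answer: 21397528499/12 ≈ 1.7831e+9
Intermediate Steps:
T(f, X) = -12 (T(f, X) = 2 + (-6 - 1*8) = 2 + (-6 - 8) = 2 - 14 = -12)
K(F) = -12 + 6*F (K(F) = 6*(-2 + F) = -12 + 6*F)
V(s) = 2 + (-15 + 6*s)**2 (V(s) = 2 + (-3 + (-12 + 6*s))**2 = 2 + (-15 + 6*s)**2)
V(151)/((T(279, 47)/(-26953))) = (2 + 9*(-5 + 2*151)**2)/((-12/(-26953))) = (2 + 9*(-5 + 302)**2)/((-12*(-1/26953))) = (2 + 9*297**2)/(12/26953) = (2 + 9*88209)*(26953/12) = (2 + 793881)*(26953/12) = 793883*(26953/12) = 21397528499/12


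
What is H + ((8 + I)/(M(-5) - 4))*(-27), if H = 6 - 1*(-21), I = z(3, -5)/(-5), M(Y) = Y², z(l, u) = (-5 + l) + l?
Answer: 594/35 ≈ 16.971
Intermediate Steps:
z(l, u) = -5 + 2*l
I = -⅕ (I = (-5 + 2*3)/(-5) = (-5 + 6)*(-⅕) = 1*(-⅕) = -⅕ ≈ -0.20000)
H = 27 (H = 6 + 21 = 27)
H + ((8 + I)/(M(-5) - 4))*(-27) = 27 + ((8 - ⅕)/((-5)² - 4))*(-27) = 27 + (39/(5*(25 - 4)))*(-27) = 27 + ((39/5)/21)*(-27) = 27 + ((39/5)*(1/21))*(-27) = 27 + (13/35)*(-27) = 27 - 351/35 = 594/35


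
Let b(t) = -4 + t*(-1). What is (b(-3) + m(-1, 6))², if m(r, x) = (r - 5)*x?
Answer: 1369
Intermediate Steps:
m(r, x) = x*(-5 + r) (m(r, x) = (-5 + r)*x = x*(-5 + r))
b(t) = -4 - t
(b(-3) + m(-1, 6))² = ((-4 - 1*(-3)) + 6*(-5 - 1))² = ((-4 + 3) + 6*(-6))² = (-1 - 36)² = (-37)² = 1369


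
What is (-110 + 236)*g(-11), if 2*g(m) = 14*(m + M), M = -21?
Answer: -28224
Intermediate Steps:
g(m) = -147 + 7*m (g(m) = (14*(m - 21))/2 = (14*(-21 + m))/2 = (-294 + 14*m)/2 = -147 + 7*m)
(-110 + 236)*g(-11) = (-110 + 236)*(-147 + 7*(-11)) = 126*(-147 - 77) = 126*(-224) = -28224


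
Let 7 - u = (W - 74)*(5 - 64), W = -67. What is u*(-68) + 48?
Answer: 565264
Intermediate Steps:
u = -8312 (u = 7 - (-67 - 74)*(5 - 64) = 7 - (-141)*(-59) = 7 - 1*8319 = 7 - 8319 = -8312)
u*(-68) + 48 = -8312*(-68) + 48 = 565216 + 48 = 565264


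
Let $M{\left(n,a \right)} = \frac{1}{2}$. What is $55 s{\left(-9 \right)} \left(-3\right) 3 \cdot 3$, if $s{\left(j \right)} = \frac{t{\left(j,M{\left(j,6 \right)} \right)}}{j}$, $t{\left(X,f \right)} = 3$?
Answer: $495$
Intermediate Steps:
$M{\left(n,a \right)} = \frac{1}{2}$
$s{\left(j \right)} = \frac{3}{j}$
$55 s{\left(-9 \right)} \left(-3\right) 3 \cdot 3 = 55 \frac{3}{-9} \left(-3\right) 3 \cdot 3 = 55 \cdot 3 \left(- \frac{1}{9}\right) \left(\left(-9\right) 3\right) = 55 \left(- \frac{1}{3}\right) \left(-27\right) = \left(- \frac{55}{3}\right) \left(-27\right) = 495$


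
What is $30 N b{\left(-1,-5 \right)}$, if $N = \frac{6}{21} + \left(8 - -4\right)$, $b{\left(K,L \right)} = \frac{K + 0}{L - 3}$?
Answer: $\frac{645}{14} \approx 46.071$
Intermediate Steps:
$b{\left(K,L \right)} = \frac{K}{-3 + L}$
$N = \frac{86}{7}$ ($N = 6 \cdot \frac{1}{21} + \left(8 + 4\right) = \frac{2}{7} + 12 = \frac{86}{7} \approx 12.286$)
$30 N b{\left(-1,-5 \right)} = 30 \cdot \frac{86}{7} \left(- \frac{1}{-3 - 5}\right) = \frac{2580 \left(- \frac{1}{-8}\right)}{7} = \frac{2580 \left(\left(-1\right) \left(- \frac{1}{8}\right)\right)}{7} = \frac{2580}{7} \cdot \frac{1}{8} = \frac{645}{14}$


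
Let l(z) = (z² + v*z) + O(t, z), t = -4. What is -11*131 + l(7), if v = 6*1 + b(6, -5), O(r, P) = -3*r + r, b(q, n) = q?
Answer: -1300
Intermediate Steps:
O(r, P) = -2*r
v = 12 (v = 6*1 + 6 = 6 + 6 = 12)
l(z) = 8 + z² + 12*z (l(z) = (z² + 12*z) - 2*(-4) = (z² + 12*z) + 8 = 8 + z² + 12*z)
-11*131 + l(7) = -11*131 + (8 + 7² + 12*7) = -1441 + (8 + 49 + 84) = -1441 + 141 = -1300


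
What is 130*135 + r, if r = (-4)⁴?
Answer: 17806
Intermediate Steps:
r = 256
130*135 + r = 130*135 + 256 = 17550 + 256 = 17806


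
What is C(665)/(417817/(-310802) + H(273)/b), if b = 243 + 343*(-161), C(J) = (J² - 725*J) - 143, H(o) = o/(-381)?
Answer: 43449909152857780/1458681103419 ≈ 29787.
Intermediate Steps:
H(o) = -o/381 (H(o) = o*(-1/381) = -o/381)
C(J) = -143 + J² - 725*J
b = -54980 (b = 243 - 55223 = -54980)
C(665)/(417817/(-310802) + H(273)/b) = (-143 + 665² - 725*665)/(417817/(-310802) - 1/381*273/(-54980)) = (-143 + 442225 - 482125)/(417817*(-1/310802) - 91/127*(-1/54980)) = -40043/(-417817/310802 + 91/6982460) = -40043/(-1458681103419/1085081266460) = -40043*(-1085081266460/1458681103419) = 43449909152857780/1458681103419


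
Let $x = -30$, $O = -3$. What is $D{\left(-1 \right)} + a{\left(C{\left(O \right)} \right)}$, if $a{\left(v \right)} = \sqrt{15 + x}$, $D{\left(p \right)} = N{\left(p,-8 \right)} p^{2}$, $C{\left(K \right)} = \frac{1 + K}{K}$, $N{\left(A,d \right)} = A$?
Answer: $-1 + i \sqrt{15} \approx -1.0 + 3.873 i$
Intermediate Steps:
$C{\left(K \right)} = \frac{1 + K}{K}$
$D{\left(p \right)} = p^{3}$ ($D{\left(p \right)} = p p^{2} = p^{3}$)
$a{\left(v \right)} = i \sqrt{15}$ ($a{\left(v \right)} = \sqrt{15 - 30} = \sqrt{-15} = i \sqrt{15}$)
$D{\left(-1 \right)} + a{\left(C{\left(O \right)} \right)} = \left(-1\right)^{3} + i \sqrt{15} = -1 + i \sqrt{15}$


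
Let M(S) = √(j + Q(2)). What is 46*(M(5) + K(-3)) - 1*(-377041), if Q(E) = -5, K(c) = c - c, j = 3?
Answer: 377041 + 46*I*√2 ≈ 3.7704e+5 + 65.054*I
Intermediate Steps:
K(c) = 0
M(S) = I*√2 (M(S) = √(3 - 5) = √(-2) = I*√2)
46*(M(5) + K(-3)) - 1*(-377041) = 46*(I*√2 + 0) - 1*(-377041) = 46*(I*√2) + 377041 = 46*I*√2 + 377041 = 377041 + 46*I*√2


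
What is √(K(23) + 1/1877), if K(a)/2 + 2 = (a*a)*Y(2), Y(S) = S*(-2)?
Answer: I*√14923972567/1877 ≈ 65.085*I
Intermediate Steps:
Y(S) = -2*S
K(a) = -4 - 8*a² (K(a) = -4 + 2*((a*a)*(-2*2)) = -4 + 2*(a²*(-4)) = -4 + 2*(-4*a²) = -4 - 8*a²)
√(K(23) + 1/1877) = √((-4 - 8*23²) + 1/1877) = √((-4 - 8*529) + 1/1877) = √((-4 - 4232) + 1/1877) = √(-4236 + 1/1877) = √(-7950971/1877) = I*√14923972567/1877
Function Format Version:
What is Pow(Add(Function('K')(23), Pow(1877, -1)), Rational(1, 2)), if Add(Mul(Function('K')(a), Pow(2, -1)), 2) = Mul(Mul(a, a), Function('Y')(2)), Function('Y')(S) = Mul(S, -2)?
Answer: Mul(Rational(1, 1877), I, Pow(14923972567, Rational(1, 2))) ≈ Mul(65.085, I)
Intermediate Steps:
Function('Y')(S) = Mul(-2, S)
Function('K')(a) = Add(-4, Mul(-8, Pow(a, 2))) (Function('K')(a) = Add(-4, Mul(2, Mul(Mul(a, a), Mul(-2, 2)))) = Add(-4, Mul(2, Mul(Pow(a, 2), -4))) = Add(-4, Mul(2, Mul(-4, Pow(a, 2)))) = Add(-4, Mul(-8, Pow(a, 2))))
Pow(Add(Function('K')(23), Pow(1877, -1)), Rational(1, 2)) = Pow(Add(Add(-4, Mul(-8, Pow(23, 2))), Pow(1877, -1)), Rational(1, 2)) = Pow(Add(Add(-4, Mul(-8, 529)), Rational(1, 1877)), Rational(1, 2)) = Pow(Add(Add(-4, -4232), Rational(1, 1877)), Rational(1, 2)) = Pow(Add(-4236, Rational(1, 1877)), Rational(1, 2)) = Pow(Rational(-7950971, 1877), Rational(1, 2)) = Mul(Rational(1, 1877), I, Pow(14923972567, Rational(1, 2)))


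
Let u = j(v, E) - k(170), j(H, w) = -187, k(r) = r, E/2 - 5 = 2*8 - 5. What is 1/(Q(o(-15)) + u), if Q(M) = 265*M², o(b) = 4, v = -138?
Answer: 1/3883 ≈ 0.00025753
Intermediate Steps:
E = 32 (E = 10 + 2*(2*8 - 5) = 10 + 2*(16 - 5) = 10 + 2*11 = 10 + 22 = 32)
u = -357 (u = -187 - 1*170 = -187 - 170 = -357)
1/(Q(o(-15)) + u) = 1/(265*4² - 357) = 1/(265*16 - 357) = 1/(4240 - 357) = 1/3883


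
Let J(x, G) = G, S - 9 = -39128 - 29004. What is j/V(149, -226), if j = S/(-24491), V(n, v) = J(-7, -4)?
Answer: -68123/97964 ≈ -0.69539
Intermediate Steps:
S = -68123 (S = 9 + (-39128 - 29004) = 9 - 68132 = -68123)
V(n, v) = -4
j = 68123/24491 (j = -68123/(-24491) = -68123*(-1/24491) = 68123/24491 ≈ 2.7816)
j/V(149, -226) = (68123/24491)/(-4) = (68123/24491)*(-¼) = -68123/97964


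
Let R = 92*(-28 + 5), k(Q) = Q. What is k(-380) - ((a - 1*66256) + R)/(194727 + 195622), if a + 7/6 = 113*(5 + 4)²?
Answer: -889640399/2342094 ≈ -379.85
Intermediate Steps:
R = -2116 (R = 92*(-23) = -2116)
a = 54911/6 (a = -7/6 + 113*(5 + 4)² = -7/6 + 113*9² = -7/6 + 113*81 = -7/6 + 9153 = 54911/6 ≈ 9151.8)
k(-380) - ((a - 1*66256) + R)/(194727 + 195622) = -380 - ((54911/6 - 1*66256) - 2116)/(194727 + 195622) = -380 - ((54911/6 - 66256) - 2116)/390349 = -380 - (-342625/6 - 2116)/390349 = -380 - (-355321)/(6*390349) = -380 - 1*(-355321/2342094) = -380 + 355321/2342094 = -889640399/2342094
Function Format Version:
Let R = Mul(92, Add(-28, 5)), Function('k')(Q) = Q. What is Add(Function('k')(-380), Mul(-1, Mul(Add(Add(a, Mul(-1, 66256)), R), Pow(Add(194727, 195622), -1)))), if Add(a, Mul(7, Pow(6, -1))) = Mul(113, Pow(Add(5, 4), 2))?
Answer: Rational(-889640399, 2342094) ≈ -379.85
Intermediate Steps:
R = -2116 (R = Mul(92, -23) = -2116)
a = Rational(54911, 6) (a = Add(Rational(-7, 6), Mul(113, Pow(Add(5, 4), 2))) = Add(Rational(-7, 6), Mul(113, Pow(9, 2))) = Add(Rational(-7, 6), Mul(113, 81)) = Add(Rational(-7, 6), 9153) = Rational(54911, 6) ≈ 9151.8)
Add(Function('k')(-380), Mul(-1, Mul(Add(Add(a, Mul(-1, 66256)), R), Pow(Add(194727, 195622), -1)))) = Add(-380, Mul(-1, Mul(Add(Add(Rational(54911, 6), Mul(-1, 66256)), -2116), Pow(Add(194727, 195622), -1)))) = Add(-380, Mul(-1, Mul(Add(Add(Rational(54911, 6), -66256), -2116), Pow(390349, -1)))) = Add(-380, Mul(-1, Mul(Add(Rational(-342625, 6), -2116), Rational(1, 390349)))) = Add(-380, Mul(-1, Mul(Rational(-355321, 6), Rational(1, 390349)))) = Add(-380, Mul(-1, Rational(-355321, 2342094))) = Add(-380, Rational(355321, 2342094)) = Rational(-889640399, 2342094)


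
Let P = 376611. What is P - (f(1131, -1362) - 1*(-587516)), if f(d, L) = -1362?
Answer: -209543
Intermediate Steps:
P - (f(1131, -1362) - 1*(-587516)) = 376611 - (-1362 - 1*(-587516)) = 376611 - (-1362 + 587516) = 376611 - 1*586154 = 376611 - 586154 = -209543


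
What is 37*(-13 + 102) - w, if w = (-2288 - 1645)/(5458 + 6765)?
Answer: 40254272/12223 ≈ 3293.3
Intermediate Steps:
w = -3933/12223 ≈ -0.32177
37*(-13 + 102) - w = 37*(-13 + 102) - 1*(-3933/12223) = 37*89 + 3933/12223 = 3293 + 3933/12223 = 40254272/12223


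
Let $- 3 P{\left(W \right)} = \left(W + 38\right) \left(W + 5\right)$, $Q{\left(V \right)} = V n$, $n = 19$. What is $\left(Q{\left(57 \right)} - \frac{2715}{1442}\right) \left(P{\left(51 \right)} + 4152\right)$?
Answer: $\frac{1941438552}{721} \approx 2.6927 \cdot 10^{6}$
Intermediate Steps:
$Q{\left(V \right)} = 19 V$ ($Q{\left(V \right)} = V 19 = 19 V$)
$P{\left(W \right)} = - \frac{\left(5 + W\right) \left(38 + W\right)}{3}$ ($P{\left(W \right)} = - \frac{\left(W + 38\right) \left(W + 5\right)}{3} = - \frac{\left(38 + W\right) \left(5 + W\right)}{3} = - \frac{\left(5 + W\right) \left(38 + W\right)}{3}$)
$\left(Q{\left(57 \right)} - \frac{2715}{1442}\right) \left(P{\left(51 \right)} + 4152\right) = \left(19 \cdot 57 - \frac{2715}{1442}\right) \left(\left(- \frac{190}{3} - 731 - \frac{51^{2}}{3}\right) + 4152\right) = \left(1083 - \frac{2715}{1442}\right) \left(\left(- \frac{190}{3} - 731 - 867\right) + 4152\right) = \frac{1558971 \left(- \frac{4984}{3} + 4152\right)}{1442} = \frac{1558971}{1442} \cdot \frac{7472}{3} = \frac{1941438552}{721}$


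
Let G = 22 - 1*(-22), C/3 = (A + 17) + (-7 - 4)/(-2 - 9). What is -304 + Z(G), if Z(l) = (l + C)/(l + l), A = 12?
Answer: -13309/44 ≈ -302.48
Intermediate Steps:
C = 90 (C = 3*((12 + 17) + (-7 - 4)/(-2 - 9)) = 3*(29 - 11/(-11)) = 3*(29 - 11*(-1/11)) = 3*(29 + 1) = 3*30 = 90)
G = 44 (G = 22 + 22 = 44)
Z(l) = (90 + l)/(2*l) (Z(l) = (l + 90)/(l + l) = (90 + l)/((2*l)) = (90 + l)*(1/(2*l)) = (90 + l)/(2*l))
-304 + Z(G) = -304 + (½)*(90 + 44)/44 = -304 + (½)*(1/44)*134 = -304 + 67/44 = -13309/44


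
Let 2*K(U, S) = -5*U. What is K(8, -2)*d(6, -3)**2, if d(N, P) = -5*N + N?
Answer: -11520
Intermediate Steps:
K(U, S) = -5*U/2 (K(U, S) = (-5*U)/2 = -5*U/2)
d(N, P) = -4*N
K(8, -2)*d(6, -3)**2 = (-5/2*8)*(-4*6)**2 = -20*(-24)**2 = -20*576 = -11520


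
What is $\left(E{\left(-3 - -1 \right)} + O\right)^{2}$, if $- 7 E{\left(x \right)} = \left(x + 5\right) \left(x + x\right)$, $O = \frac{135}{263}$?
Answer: $\frac{16818201}{3389281} \approx 4.9622$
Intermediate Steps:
$O = \frac{135}{263}$ ($O = 135 \cdot \frac{1}{263} = \frac{135}{263} \approx 0.51331$)
$E{\left(x \right)} = - \frac{2 x \left(5 + x\right)}{7}$ ($E{\left(x \right)} = - \frac{\left(x + 5\right) \left(x + x\right)}{7} = - \frac{\left(5 + x\right) 2 x}{7} = - \frac{2 x \left(5 + x\right)}{7}$)
$\left(E{\left(-3 - -1 \right)} + O\right)^{2} = \left(- \frac{2 \left(-3 - -1\right) \left(5 - 2\right)}{7} + \frac{135}{263}\right)^{2} = \left(- \frac{2 \left(-3 + 1\right) \left(5 + \left(-3 + 1\right)\right)}{7} + \frac{135}{263}\right)^{2} = \left(\left(- \frac{2}{7}\right) \left(-2\right) \left(5 - 2\right) + \frac{135}{263}\right)^{2} = \left(\left(- \frac{2}{7}\right) \left(-2\right) 3 + \frac{135}{263}\right)^{2} = \left(\frac{12}{7} + \frac{135}{263}\right)^{2} = \left(\frac{4101}{1841}\right)^{2} = \frac{16818201}{3389281}$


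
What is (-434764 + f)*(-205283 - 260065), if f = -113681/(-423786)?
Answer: 14289811982186234/70631 ≈ 2.0232e+11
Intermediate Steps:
f = 113681/423786 (f = -113681*(-1/423786) = 113681/423786 ≈ 0.26825)
(-434764 + f)*(-205283 - 260065) = (-434764 + 113681/423786)*(-205283 - 260065) = -184246782823/423786*(-465348) = 14289811982186234/70631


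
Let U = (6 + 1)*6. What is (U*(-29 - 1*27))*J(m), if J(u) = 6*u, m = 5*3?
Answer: -211680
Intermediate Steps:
m = 15
U = 42 (U = 7*6 = 42)
(U*(-29 - 1*27))*J(m) = (42*(-29 - 1*27))*(6*15) = (42*(-29 - 27))*90 = (42*(-56))*90 = -2352*90 = -211680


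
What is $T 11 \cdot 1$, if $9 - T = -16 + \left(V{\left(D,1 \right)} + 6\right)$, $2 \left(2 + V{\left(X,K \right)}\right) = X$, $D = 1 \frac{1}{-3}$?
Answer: $\frac{1397}{6} \approx 232.83$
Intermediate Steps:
$D = - \frac{1}{3}$ ($D = 1 \left(- \frac{1}{3}\right) = - \frac{1}{3} \approx -0.33333$)
$V{\left(X,K \right)} = -2 + \frac{X}{2}$
$T = \frac{127}{6}$ ($T = 9 - \left(-16 + \left(\left(-2 + \frac{1}{2} \left(- \frac{1}{3}\right)\right) + 6\right)\right) = 9 - \left(-16 + \left(\left(-2 - \frac{1}{6}\right) + 6\right)\right) = 9 - \left(-16 + \left(- \frac{13}{6} + 6\right)\right) = 9 - \left(-16 + \frac{23}{6}\right) = 9 - - \frac{73}{6} = 9 + \frac{73}{6} = \frac{127}{6} \approx 21.167$)
$T 11 \cdot 1 = \frac{127}{6} \cdot 11 \cdot 1 = \frac{1397}{6} \cdot 1 = \frac{1397}{6}$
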